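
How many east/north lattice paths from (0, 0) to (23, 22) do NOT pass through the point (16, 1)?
Number of paths = 4116695235120

Total paths from (0, 0) to (23, 22): C(45, 23) = 4116715363800. Paths through (16, 1): (paths (0, 0) → (16, 1)) × (paths (16, 1) → (23, 22)) = C(17, 16) · C(28, 7) = 17 · 1184040 = 20128680. Avoidance count = 4116715363800 − 20128680 = 4116695235120.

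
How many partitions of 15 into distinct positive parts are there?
q(15) = 27

List partitions of 15 into distinct parts: 15, 14+1, 13+2, 12+3, 12+2+1, 11+4, 11+3+1, 10+5, 10+4+1, 10+3+2, 9+6, 9+5+1, 9+4+2, 9+3+2+1, 8+7, 8+6+1, 8+5+2, 8+4+3, 8+4+2+1, 7+6+2, 7+5+3, 7+5+2+1, 7+4+3+1, 6+5+4, 6+5+3+1, 6+4+3+2, 5+4+3+2+1. There are q(15) = 27. (Euler: this equals the number of odd-part partitions of 15.)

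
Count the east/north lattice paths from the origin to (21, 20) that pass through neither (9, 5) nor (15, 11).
Number of paths = 204915507940

Inclusion–exclusion. Total paths: C(41, 21) = 269128937220. Through P₁: C(14, 9)·C(27, 12) = 34802487720. Through P₂: C(26, 15)·C(15, 6) = 38669430800. Since P₁ is strictly southwest of P₂, a monotone path through both must visit P₁ then P₂; paths through both = C(14, 9)·C(12, 6)·C(15, 6) = 9258489240. Avoid both = 269128937220 − 34802487720 − 38669430800 + 9258489240 = 204915507940.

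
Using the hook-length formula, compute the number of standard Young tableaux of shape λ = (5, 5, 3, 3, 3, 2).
# SYT of shape (5, 5, 3, 3, 3, 2) = 181060880

Hook-length formula: f^λ = n! / Π hook(c), product over all cells c of the Young diagram. For λ = (5, 5, 3, 3, 3, 2), n = 21 boxes. Hook lengths by row (left-to-right, top-to-bottom): [10, 9, 7, 3, 2]; [9, 8, 6, 2, 1]; [6, 5, 3]; [5, 4, 2]; [4, 3, 1]; [2, 1]. Product of hooks = 282175488000. So f^λ = 21! / 282175488000 = 51090942171709440000 / 282175488000 = 181060880.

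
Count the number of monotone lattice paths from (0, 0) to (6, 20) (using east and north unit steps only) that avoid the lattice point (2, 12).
Number of paths = 185185

Total paths from (0, 0) to (6, 20): C(26, 6) = 230230. Paths through (2, 12): (paths (0, 0) → (2, 12)) × (paths (2, 12) → (6, 20)) = C(14, 2) · C(12, 4) = 91 · 495 = 45045. Avoidance count = 230230 − 45045 = 185185.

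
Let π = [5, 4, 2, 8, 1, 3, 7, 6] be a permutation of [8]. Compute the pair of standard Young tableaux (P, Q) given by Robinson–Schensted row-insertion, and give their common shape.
P = [1, 3, 6] / [2, 7] / [4, 8] / [5];  Q = [1, 4, 7] / [2, 6] / [3, 8] / [5];  common shape = (3, 2, 2, 1)

Row-insert the values π_1, π_2, … into P one at a time, bumping the leftmost entry strictly greater than the inserted value down to the next row. The recording tableau Q records, in position (i, j), the step at which that cell was added to P.
  Insert 5 (step 1): P = [5];  Q = [1]
  Insert 4 (step 2): P = [4] / [5];  Q = [1] / [2]
  Insert 2 (step 3): P = [2] / [4] / [5];  Q = [1] / [2] / [3]
  Insert 8 (step 4): P = [2, 8] / [4] / [5];  Q = [1, 4] / [2] / [3]
  Insert 1 (step 5): P = [1, 8] / [2] / [4] / [5];  Q = [1, 4] / [2] / [3] / [5]
  Insert 3 (step 6): P = [1, 3] / [2, 8] / [4] / [5];  Q = [1, 4] / [2, 6] / [3] / [5]
  Insert 7 (step 7): P = [1, 3, 7] / [2, 8] / [4] / [5];  Q = [1, 4, 7] / [2, 6] / [3] / [5]
  Insert 6 (step 8): P = [1, 3, 6] / [2, 7] / [4, 8] / [5];  Q = [1, 4, 7] / [2, 6] / [3, 8] / [5]
Final shape: (3, 2, 2, 1).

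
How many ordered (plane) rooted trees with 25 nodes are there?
C_24 = 1289904147324

These ordered rooted trees are counted by the Catalan number C_n = (1/(n + 1)) · C(2n, n). For n = 24: C_24 = (1/25) · C(48, 24) = 32247603683100/25 = 1289904147324.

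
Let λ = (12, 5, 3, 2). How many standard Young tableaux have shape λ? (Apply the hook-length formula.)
# SYT of shape (12, 5, 3, 2) = 121938960

Hook-length formula: f^λ = n! / Π hook(c), product over all cells c of the Young diagram. For λ = (12, 5, 3, 2), n = 22 boxes. Hook lengths by row (left-to-right, top-to-bottom): [15, 14, 12, 10, 9, 7, 6, 5, 4, 3, 2, 1]; [7, 6, 4, 2, 1]; [4, 3, 1]; [2, 1]. Product of hooks = 9217732608000. So f^λ = 22! / 9217732608000 = 1124000727777607680000 / 9217732608000 = 121938960.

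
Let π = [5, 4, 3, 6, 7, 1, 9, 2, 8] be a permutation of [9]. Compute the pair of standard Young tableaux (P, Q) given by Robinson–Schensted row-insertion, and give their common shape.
P = [1, 2, 7, 8] / [3, 6, 9] / [4] / [5];  Q = [1, 4, 5, 7] / [2, 8, 9] / [3] / [6];  common shape = (4, 3, 1, 1)

Row-insert the values π_1, π_2, … into P one at a time, bumping the leftmost entry strictly greater than the inserted value down to the next row. The recording tableau Q records, in position (i, j), the step at which that cell was added to P.
  Insert 5 (step 1): P = [5];  Q = [1]
  Insert 4 (step 2): P = [4] / [5];  Q = [1] / [2]
  Insert 3 (step 3): P = [3] / [4] / [5];  Q = [1] / [2] / [3]
  Insert 6 (step 4): P = [3, 6] / [4] / [5];  Q = [1, 4] / [2] / [3]
  Insert 7 (step 5): P = [3, 6, 7] / [4] / [5];  Q = [1, 4, 5] / [2] / [3]
  Insert 1 (step 6): P = [1, 6, 7] / [3] / [4] / [5];  Q = [1, 4, 5] / [2] / [3] / [6]
  Insert 9 (step 7): P = [1, 6, 7, 9] / [3] / [4] / [5];  Q = [1, 4, 5, 7] / [2] / [3] / [6]
  Insert 2 (step 8): P = [1, 2, 7, 9] / [3, 6] / [4] / [5];  Q = [1, 4, 5, 7] / [2, 8] / [3] / [6]
  Insert 8 (step 9): P = [1, 2, 7, 8] / [3, 6, 9] / [4] / [5];  Q = [1, 4, 5, 7] / [2, 8, 9] / [3] / [6]
Final shape: (4, 3, 1, 1).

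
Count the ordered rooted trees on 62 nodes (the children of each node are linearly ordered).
C_61 = 6182127958584855650487080847216336

These ordered rooted trees are counted by the Catalan number C_n = (1/(n + 1)) · C(2n, n). For n = 61: C_61 = (1/62) · C(122, 61) = 383291933432261050330199012527412832/62 = 6182127958584855650487080847216336.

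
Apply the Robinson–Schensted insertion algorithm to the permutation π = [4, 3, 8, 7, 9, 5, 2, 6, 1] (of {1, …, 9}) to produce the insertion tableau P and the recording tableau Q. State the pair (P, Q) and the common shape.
P = [1, 5, 6] / [2, 7, 9] / [3] / [4] / [8];  Q = [1, 3, 5] / [2, 4, 8] / [6] / [7] / [9];  common shape = (3, 3, 1, 1, 1)

Row-insert the values π_1, π_2, … into P one at a time, bumping the leftmost entry strictly greater than the inserted value down to the next row. The recording tableau Q records, in position (i, j), the step at which that cell was added to P.
  Insert 4 (step 1): P = [4];  Q = [1]
  Insert 3 (step 2): P = [3] / [4];  Q = [1] / [2]
  Insert 8 (step 3): P = [3, 8] / [4];  Q = [1, 3] / [2]
  Insert 7 (step 4): P = [3, 7] / [4, 8];  Q = [1, 3] / [2, 4]
  Insert 9 (step 5): P = [3, 7, 9] / [4, 8];  Q = [1, 3, 5] / [2, 4]
  Insert 5 (step 6): P = [3, 5, 9] / [4, 7] / [8];  Q = [1, 3, 5] / [2, 4] / [6]
  Insert 2 (step 7): P = [2, 5, 9] / [3, 7] / [4] / [8];  Q = [1, 3, 5] / [2, 4] / [6] / [7]
  Insert 6 (step 8): P = [2, 5, 6] / [3, 7, 9] / [4] / [8];  Q = [1, 3, 5] / [2, 4, 8] / [6] / [7]
  Insert 1 (step 9): P = [1, 5, 6] / [2, 7, 9] / [3] / [4] / [8];  Q = [1, 3, 5] / [2, 4, 8] / [6] / [7] / [9]
Final shape: (3, 3, 1, 1, 1).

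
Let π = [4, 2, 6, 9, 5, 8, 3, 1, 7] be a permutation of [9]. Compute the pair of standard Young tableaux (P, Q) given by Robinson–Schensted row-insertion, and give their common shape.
P = [1, 3, 7] / [2, 5, 8] / [4, 9] / [6];  Q = [1, 3, 4] / [2, 5, 6] / [7, 9] / [8];  common shape = (3, 3, 2, 1)

Row-insert the values π_1, π_2, … into P one at a time, bumping the leftmost entry strictly greater than the inserted value down to the next row. The recording tableau Q records, in position (i, j), the step at which that cell was added to P.
  Insert 4 (step 1): P = [4];  Q = [1]
  Insert 2 (step 2): P = [2] / [4];  Q = [1] / [2]
  Insert 6 (step 3): P = [2, 6] / [4];  Q = [1, 3] / [2]
  Insert 9 (step 4): P = [2, 6, 9] / [4];  Q = [1, 3, 4] / [2]
  Insert 5 (step 5): P = [2, 5, 9] / [4, 6];  Q = [1, 3, 4] / [2, 5]
  Insert 8 (step 6): P = [2, 5, 8] / [4, 6, 9];  Q = [1, 3, 4] / [2, 5, 6]
  Insert 3 (step 7): P = [2, 3, 8] / [4, 5, 9] / [6];  Q = [1, 3, 4] / [2, 5, 6] / [7]
  Insert 1 (step 8): P = [1, 3, 8] / [2, 5, 9] / [4] / [6];  Q = [1, 3, 4] / [2, 5, 6] / [7] / [8]
  Insert 7 (step 9): P = [1, 3, 7] / [2, 5, 8] / [4, 9] / [6];  Q = [1, 3, 4] / [2, 5, 6] / [7, 9] / [8]
Final shape: (3, 3, 2, 1).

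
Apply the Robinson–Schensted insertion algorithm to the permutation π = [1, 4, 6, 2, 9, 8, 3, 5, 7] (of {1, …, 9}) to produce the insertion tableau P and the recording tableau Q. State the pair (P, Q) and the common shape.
P = [1, 2, 3, 5, 7] / [4, 6, 8] / [9];  Q = [1, 2, 3, 5, 9] / [4, 6, 8] / [7];  common shape = (5, 3, 1)

Row-insert the values π_1, π_2, … into P one at a time, bumping the leftmost entry strictly greater than the inserted value down to the next row. The recording tableau Q records, in position (i, j), the step at which that cell was added to P.
  Insert 1 (step 1): P = [1];  Q = [1]
  Insert 4 (step 2): P = [1, 4];  Q = [1, 2]
  Insert 6 (step 3): P = [1, 4, 6];  Q = [1, 2, 3]
  Insert 2 (step 4): P = [1, 2, 6] / [4];  Q = [1, 2, 3] / [4]
  Insert 9 (step 5): P = [1, 2, 6, 9] / [4];  Q = [1, 2, 3, 5] / [4]
  Insert 8 (step 6): P = [1, 2, 6, 8] / [4, 9];  Q = [1, 2, 3, 5] / [4, 6]
  Insert 3 (step 7): P = [1, 2, 3, 8] / [4, 6] / [9];  Q = [1, 2, 3, 5] / [4, 6] / [7]
  Insert 5 (step 8): P = [1, 2, 3, 5] / [4, 6, 8] / [9];  Q = [1, 2, 3, 5] / [4, 6, 8] / [7]
  Insert 7 (step 9): P = [1, 2, 3, 5, 7] / [4, 6, 8] / [9];  Q = [1, 2, 3, 5, 9] / [4, 6, 8] / [7]
Final shape: (5, 3, 1).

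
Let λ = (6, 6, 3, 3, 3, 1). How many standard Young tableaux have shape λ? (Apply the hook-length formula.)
# SYT of shape (6, 6, 3, 3, 3, 1) = 1018467450

Hook-length formula: f^λ = n! / Π hook(c), product over all cells c of the Young diagram. For λ = (6, 6, 3, 3, 3, 1), n = 22 boxes. Hook lengths by row (left-to-right, top-to-bottom): [11, 9, 8, 4, 3, 2]; [10, 8, 7, 3, 2, 1]; [6, 4, 3]; [5, 3, 2]; [4, 2, 1]; [1]. Product of hooks = 1103619686400. So f^λ = 22! / 1103619686400 = 1124000727777607680000 / 1103619686400 = 1018467450.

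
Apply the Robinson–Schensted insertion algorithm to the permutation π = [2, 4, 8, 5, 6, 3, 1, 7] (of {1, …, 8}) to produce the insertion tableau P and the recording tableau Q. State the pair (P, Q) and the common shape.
P = [1, 3, 5, 6, 7] / [2] / [4] / [8];  Q = [1, 2, 3, 5, 8] / [4] / [6] / [7];  common shape = (5, 1, 1, 1)

Row-insert the values π_1, π_2, … into P one at a time, bumping the leftmost entry strictly greater than the inserted value down to the next row. The recording tableau Q records, in position (i, j), the step at which that cell was added to P.
  Insert 2 (step 1): P = [2];  Q = [1]
  Insert 4 (step 2): P = [2, 4];  Q = [1, 2]
  Insert 8 (step 3): P = [2, 4, 8];  Q = [1, 2, 3]
  Insert 5 (step 4): P = [2, 4, 5] / [8];  Q = [1, 2, 3] / [4]
  Insert 6 (step 5): P = [2, 4, 5, 6] / [8];  Q = [1, 2, 3, 5] / [4]
  Insert 3 (step 6): P = [2, 3, 5, 6] / [4] / [8];  Q = [1, 2, 3, 5] / [4] / [6]
  Insert 1 (step 7): P = [1, 3, 5, 6] / [2] / [4] / [8];  Q = [1, 2, 3, 5] / [4] / [6] / [7]
  Insert 7 (step 8): P = [1, 3, 5, 6, 7] / [2] / [4] / [8];  Q = [1, 2, 3, 5, 8] / [4] / [6] / [7]
Final shape: (5, 1, 1, 1).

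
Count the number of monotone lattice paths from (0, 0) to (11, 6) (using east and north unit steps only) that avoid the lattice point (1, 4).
Number of paths = 12046

Total paths from (0, 0) to (11, 6): C(17, 11) = 12376. Paths through (1, 4): (paths (0, 0) → (1, 4)) × (paths (1, 4) → (11, 6)) = C(5, 1) · C(12, 10) = 5 · 66 = 330. Avoidance count = 12376 − 330 = 12046.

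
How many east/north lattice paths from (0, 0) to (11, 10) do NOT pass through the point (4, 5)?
Number of paths = 252924

Total paths from (0, 0) to (11, 10): C(21, 11) = 352716. Paths through (4, 5): (paths (0, 0) → (4, 5)) × (paths (4, 5) → (11, 10)) = C(9, 4) · C(12, 7) = 126 · 792 = 99792. Avoidance count = 352716 − 99792 = 252924.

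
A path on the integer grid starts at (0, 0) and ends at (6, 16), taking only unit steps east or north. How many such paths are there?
Number of paths = 74613

A monotone lattice path from (0, 0) to (6, 16) consists of 6 east steps and 16 north steps in some order, so it is determined by which 6 of the 22 steps are east. The count is C(22, 6) = 74613.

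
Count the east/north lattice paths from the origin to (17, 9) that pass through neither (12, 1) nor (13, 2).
Number of paths = 3081749

Inclusion–exclusion. Total paths: C(26, 17) = 3124550. Through P₁: C(13, 12)·C(13, 5) = 16731. Through P₂: C(15, 13)·C(11, 4) = 34650. Since P₁ is strictly southwest of P₂, a monotone path through both must visit P₁ then P₂; paths through both = C(13, 12)·C(2, 1)·C(11, 4) = 8580. Avoid both = 3124550 − 16731 − 34650 + 8580 = 3081749.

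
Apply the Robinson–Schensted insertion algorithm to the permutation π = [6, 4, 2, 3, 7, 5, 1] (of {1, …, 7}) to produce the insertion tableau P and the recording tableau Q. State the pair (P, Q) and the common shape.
P = [1, 3, 5] / [2, 7] / [4] / [6];  Q = [1, 4, 5] / [2, 6] / [3] / [7];  common shape = (3, 2, 1, 1)

Row-insert the values π_1, π_2, … into P one at a time, bumping the leftmost entry strictly greater than the inserted value down to the next row. The recording tableau Q records, in position (i, j), the step at which that cell was added to P.
  Insert 6 (step 1): P = [6];  Q = [1]
  Insert 4 (step 2): P = [4] / [6];  Q = [1] / [2]
  Insert 2 (step 3): P = [2] / [4] / [6];  Q = [1] / [2] / [3]
  Insert 3 (step 4): P = [2, 3] / [4] / [6];  Q = [1, 4] / [2] / [3]
  Insert 7 (step 5): P = [2, 3, 7] / [4] / [6];  Q = [1, 4, 5] / [2] / [3]
  Insert 5 (step 6): P = [2, 3, 5] / [4, 7] / [6];  Q = [1, 4, 5] / [2, 6] / [3]
  Insert 1 (step 7): P = [1, 3, 5] / [2, 7] / [4] / [6];  Q = [1, 4, 5] / [2, 6] / [3] / [7]
Final shape: (3, 2, 1, 1).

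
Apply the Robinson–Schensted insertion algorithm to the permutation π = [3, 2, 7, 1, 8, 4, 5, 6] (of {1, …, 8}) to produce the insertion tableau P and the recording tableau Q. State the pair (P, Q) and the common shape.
P = [1, 4, 5, 6] / [2, 7, 8] / [3];  Q = [1, 3, 5, 8] / [2, 6, 7] / [4];  common shape = (4, 3, 1)

Row-insert the values π_1, π_2, … into P one at a time, bumping the leftmost entry strictly greater than the inserted value down to the next row. The recording tableau Q records, in position (i, j), the step at which that cell was added to P.
  Insert 3 (step 1): P = [3];  Q = [1]
  Insert 2 (step 2): P = [2] / [3];  Q = [1] / [2]
  Insert 7 (step 3): P = [2, 7] / [3];  Q = [1, 3] / [2]
  Insert 1 (step 4): P = [1, 7] / [2] / [3];  Q = [1, 3] / [2] / [4]
  Insert 8 (step 5): P = [1, 7, 8] / [2] / [3];  Q = [1, 3, 5] / [2] / [4]
  Insert 4 (step 6): P = [1, 4, 8] / [2, 7] / [3];  Q = [1, 3, 5] / [2, 6] / [4]
  Insert 5 (step 7): P = [1, 4, 5] / [2, 7, 8] / [3];  Q = [1, 3, 5] / [2, 6, 7] / [4]
  Insert 6 (step 8): P = [1, 4, 5, 6] / [2, 7, 8] / [3];  Q = [1, 3, 5, 8] / [2, 6, 7] / [4]
Final shape: (4, 3, 1).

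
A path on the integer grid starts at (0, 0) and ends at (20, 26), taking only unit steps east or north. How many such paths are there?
Number of paths = 5608233007146

A monotone lattice path from (0, 0) to (20, 26) consists of 20 east steps and 26 north steps in some order, so it is determined by which 20 of the 46 steps are east. The count is C(46, 20) = 5608233007146.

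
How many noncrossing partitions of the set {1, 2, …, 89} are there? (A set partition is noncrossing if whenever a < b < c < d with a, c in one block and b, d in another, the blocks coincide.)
C_89 = 254224158304000796523953440778841647086547372026600

These noncrossing partitions are counted by the Catalan number C_n = (1/(n + 1)) · C(2n, n). For n = 89: C_89 = (1/90) · C(178, 89) = 22880174247360071687155809670095748237789263482394000/90 = 254224158304000796523953440778841647086547372026600.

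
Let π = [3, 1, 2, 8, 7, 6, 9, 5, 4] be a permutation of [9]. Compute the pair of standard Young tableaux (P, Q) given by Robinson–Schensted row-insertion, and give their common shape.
P = [1, 2, 4, 9] / [3, 5] / [6] / [7] / [8];  Q = [1, 3, 4, 7] / [2, 5] / [6] / [8] / [9];  common shape = (4, 2, 1, 1, 1)

Row-insert the values π_1, π_2, … into P one at a time, bumping the leftmost entry strictly greater than the inserted value down to the next row. The recording tableau Q records, in position (i, j), the step at which that cell was added to P.
  Insert 3 (step 1): P = [3];  Q = [1]
  Insert 1 (step 2): P = [1] / [3];  Q = [1] / [2]
  Insert 2 (step 3): P = [1, 2] / [3];  Q = [1, 3] / [2]
  Insert 8 (step 4): P = [1, 2, 8] / [3];  Q = [1, 3, 4] / [2]
  Insert 7 (step 5): P = [1, 2, 7] / [3, 8];  Q = [1, 3, 4] / [2, 5]
  Insert 6 (step 6): P = [1, 2, 6] / [3, 7] / [8];  Q = [1, 3, 4] / [2, 5] / [6]
  Insert 9 (step 7): P = [1, 2, 6, 9] / [3, 7] / [8];  Q = [1, 3, 4, 7] / [2, 5] / [6]
  Insert 5 (step 8): P = [1, 2, 5, 9] / [3, 6] / [7] / [8];  Q = [1, 3, 4, 7] / [2, 5] / [6] / [8]
  Insert 4 (step 9): P = [1, 2, 4, 9] / [3, 5] / [6] / [7] / [8];  Q = [1, 3, 4, 7] / [2, 5] / [6] / [8] / [9]
Final shape: (4, 2, 1, 1, 1).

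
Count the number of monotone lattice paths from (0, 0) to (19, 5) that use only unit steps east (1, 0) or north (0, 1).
Number of paths = 42504

A monotone lattice path from (0, 0) to (19, 5) consists of 19 east steps and 5 north steps in some order, so it is determined by which 19 of the 24 steps are east. The count is C(24, 19) = 42504.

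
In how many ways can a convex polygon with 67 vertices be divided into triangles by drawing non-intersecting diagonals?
C_65 = 1440418573150919668872489894243865350

These polygon triangulations are counted by the Catalan number C_n = (1/(n + 1)) · C(2n, n). For n = 65: C_65 = (1/66) · C(130, 65) = 95067625827960698145584333020095113100/66 = 1440418573150919668872489894243865350.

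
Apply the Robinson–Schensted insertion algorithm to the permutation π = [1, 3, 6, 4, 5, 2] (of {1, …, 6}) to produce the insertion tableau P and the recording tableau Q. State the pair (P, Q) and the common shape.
P = [1, 2, 4, 5] / [3] / [6];  Q = [1, 2, 3, 5] / [4] / [6];  common shape = (4, 1, 1)

Row-insert the values π_1, π_2, … into P one at a time, bumping the leftmost entry strictly greater than the inserted value down to the next row. The recording tableau Q records, in position (i, j), the step at which that cell was added to P.
  Insert 1 (step 1): P = [1];  Q = [1]
  Insert 3 (step 2): P = [1, 3];  Q = [1, 2]
  Insert 6 (step 3): P = [1, 3, 6];  Q = [1, 2, 3]
  Insert 4 (step 4): P = [1, 3, 4] / [6];  Q = [1, 2, 3] / [4]
  Insert 5 (step 5): P = [1, 3, 4, 5] / [6];  Q = [1, 2, 3, 5] / [4]
  Insert 2 (step 6): P = [1, 2, 4, 5] / [3] / [6];  Q = [1, 2, 3, 5] / [4] / [6]
Final shape: (4, 1, 1).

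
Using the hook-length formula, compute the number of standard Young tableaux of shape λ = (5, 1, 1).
# SYT of shape (5, 1, 1) = 15

Hook-length formula: f^λ = n! / Π hook(c), product over all cells c of the Young diagram. For λ = (5, 1, 1), n = 7 boxes. Hook lengths by row (left-to-right, top-to-bottom): [7, 4, 3, 2, 1]; [2]; [1]. Product of hooks = 336. So f^λ = 7! / 336 = 5040 / 336 = 15.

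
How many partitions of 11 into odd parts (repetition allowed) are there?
p_odd(11) = 12

Partitions of 11 using only odd parts 1, 3, 5, …: 11, 9+1+1, 7+3+1, 7+1+1+1+1, 5+5+1, 5+3+3, 5+3+1+1+1, 5+1+1+1+1+1+1, 3+3+3+1+1, 3+3+1+1+1+1+1, 3+1+1+1+1+1+1+1+1, 1+1+1+1+1+1+1+1+1+1+1. There are 12. (Euler: this equals q(11), the number of distinct-part partitions.)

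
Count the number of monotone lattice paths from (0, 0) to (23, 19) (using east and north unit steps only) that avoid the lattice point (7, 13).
Number of paths = 440991311040

Total paths from (0, 0) to (23, 19): C(42, 23) = 446775310800. Paths through (7, 13): (paths (0, 0) → (7, 13)) × (paths (7, 13) → (23, 19)) = C(20, 7) · C(22, 16) = 77520 · 74613 = 5783999760. Avoidance count = 446775310800 − 5783999760 = 440991311040.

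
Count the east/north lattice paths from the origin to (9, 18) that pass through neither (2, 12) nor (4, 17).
Number of paths = 4506225

Inclusion–exclusion. Total paths: C(27, 9) = 4686825. Through P₁: C(14, 2)·C(13, 7) = 156156. Through P₂: C(21, 4)·C(6, 5) = 35910. Since P₁ is strictly southwest of P₂, a monotone path through both must visit P₁ then P₂; paths through both = C(14, 2)·C(7, 2)·C(6, 5) = 11466. Avoid both = 4686825 − 156156 − 35910 + 11466 = 4506225.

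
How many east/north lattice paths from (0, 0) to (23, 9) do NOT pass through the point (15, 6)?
Number of paths = 19095240

Total paths from (0, 0) to (23, 9): C(32, 23) = 28048800. Paths through (15, 6): (paths (0, 0) → (15, 6)) × (paths (15, 6) → (23, 9)) = C(21, 15) · C(11, 8) = 54264 · 165 = 8953560. Avoidance count = 28048800 − 8953560 = 19095240.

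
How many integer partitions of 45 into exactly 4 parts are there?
p(45, 4 parts) = 672

Partitions of n into exactly k parts are in bijection with partitions of n − k into at most k parts (subtract 1 from each part). So p(45, exactly 4) = p(41, parts ≤ 4). Computing via the recurrence p(m, j) = p(m, j−1) + p(m−j, j) gives 672.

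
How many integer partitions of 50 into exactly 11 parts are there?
p(50, 11 parts) = 17475

Partitions of n into exactly k parts are in bijection with partitions of n − k into at most k parts (subtract 1 from each part). So p(50, exactly 11) = p(39, parts ≤ 11). Computing via the recurrence p(m, j) = p(m, j−1) + p(m−j, j) gives 17475.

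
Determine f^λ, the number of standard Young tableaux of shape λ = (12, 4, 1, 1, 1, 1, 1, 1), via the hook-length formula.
# SYT of shape (12, 4, 1, 1, 1, 1, 1, 1) = 25729704

Hook-length formula: f^λ = n! / Π hook(c), product over all cells c of the Young diagram. For λ = (12, 4, 1, 1, 1, 1, 1, 1), n = 22 boxes. Hook lengths by row (left-to-right, top-to-bottom): [19, 12, 11, 10, 8, 7, 6, 5, 4, 3, 2, 1]; [10, 3, 2, 1]; [6]; [5]; [4]; [3]; [2]; [1]. Product of hooks = 43684945920000. So f^λ = 22! / 43684945920000 = 1124000727777607680000 / 43684945920000 = 25729704.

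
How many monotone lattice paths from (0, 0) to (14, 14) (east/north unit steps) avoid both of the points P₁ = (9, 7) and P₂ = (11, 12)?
Number of paths = 19937740

Inclusion–exclusion. Total paths: C(28, 14) = 40116600. Through P₁: C(16, 9)·C(12, 5) = 9060480. Through P₂: C(23, 11)·C(5, 3) = 13520780. Since P₁ is strictly southwest of P₂, a monotone path through both must visit P₁ then P₂; paths through both = C(16, 9)·C(7, 2)·C(5, 3) = 2402400. Avoid both = 40116600 − 9060480 − 13520780 + 2402400 = 19937740.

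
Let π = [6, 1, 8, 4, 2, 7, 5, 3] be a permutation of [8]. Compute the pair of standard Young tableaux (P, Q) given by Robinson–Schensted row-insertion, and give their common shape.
P = [1, 2, 3] / [4, 5] / [6, 7] / [8];  Q = [1, 3, 6] / [2, 4] / [5, 7] / [8];  common shape = (3, 2, 2, 1)

Row-insert the values π_1, π_2, … into P one at a time, bumping the leftmost entry strictly greater than the inserted value down to the next row. The recording tableau Q records, in position (i, j), the step at which that cell was added to P.
  Insert 6 (step 1): P = [6];  Q = [1]
  Insert 1 (step 2): P = [1] / [6];  Q = [1] / [2]
  Insert 8 (step 3): P = [1, 8] / [6];  Q = [1, 3] / [2]
  Insert 4 (step 4): P = [1, 4] / [6, 8];  Q = [1, 3] / [2, 4]
  Insert 2 (step 5): P = [1, 2] / [4, 8] / [6];  Q = [1, 3] / [2, 4] / [5]
  Insert 7 (step 6): P = [1, 2, 7] / [4, 8] / [6];  Q = [1, 3, 6] / [2, 4] / [5]
  Insert 5 (step 7): P = [1, 2, 5] / [4, 7] / [6, 8];  Q = [1, 3, 6] / [2, 4] / [5, 7]
  Insert 3 (step 8): P = [1, 2, 3] / [4, 5] / [6, 7] / [8];  Q = [1, 3, 6] / [2, 4] / [5, 7] / [8]
Final shape: (3, 2, 2, 1).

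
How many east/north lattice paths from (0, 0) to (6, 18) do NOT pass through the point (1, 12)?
Number of paths = 128590

Total paths from (0, 0) to (6, 18): C(24, 6) = 134596. Paths through (1, 12): (paths (0, 0) → (1, 12)) × (paths (1, 12) → (6, 18)) = C(13, 1) · C(11, 5) = 13 · 462 = 6006. Avoidance count = 134596 − 6006 = 128590.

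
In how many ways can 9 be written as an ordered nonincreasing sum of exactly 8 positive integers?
p(9, 8 parts) = 1

Partitions of n into exactly k parts ↔ partitions of n − k into at most k parts (subtract 1 from each part). For n = 9, k = 8, the partitions are: 2+1+1+1+1+1+1+1. Count = 1.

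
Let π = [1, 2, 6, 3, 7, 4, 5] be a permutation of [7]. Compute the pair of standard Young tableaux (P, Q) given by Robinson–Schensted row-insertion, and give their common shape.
P = [1, 2, 3, 4, 5] / [6, 7];  Q = [1, 2, 3, 5, 7] / [4, 6];  common shape = (5, 2)

Row-insert the values π_1, π_2, … into P one at a time, bumping the leftmost entry strictly greater than the inserted value down to the next row. The recording tableau Q records, in position (i, j), the step at which that cell was added to P.
  Insert 1 (step 1): P = [1];  Q = [1]
  Insert 2 (step 2): P = [1, 2];  Q = [1, 2]
  Insert 6 (step 3): P = [1, 2, 6];  Q = [1, 2, 3]
  Insert 3 (step 4): P = [1, 2, 3] / [6];  Q = [1, 2, 3] / [4]
  Insert 7 (step 5): P = [1, 2, 3, 7] / [6];  Q = [1, 2, 3, 5] / [4]
  Insert 4 (step 6): P = [1, 2, 3, 4] / [6, 7];  Q = [1, 2, 3, 5] / [4, 6]
  Insert 5 (step 7): P = [1, 2, 3, 4, 5] / [6, 7];  Q = [1, 2, 3, 5, 7] / [4, 6]
Final shape: (5, 2).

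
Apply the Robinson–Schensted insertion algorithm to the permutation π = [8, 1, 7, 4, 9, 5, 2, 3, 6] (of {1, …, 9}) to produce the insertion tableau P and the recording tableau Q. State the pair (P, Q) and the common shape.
P = [1, 2, 3, 6] / [4, 5] / [7, 9] / [8];  Q = [1, 3, 5, 9] / [2, 6] / [4, 8] / [7];  common shape = (4, 2, 2, 1)

Row-insert the values π_1, π_2, … into P one at a time, bumping the leftmost entry strictly greater than the inserted value down to the next row. The recording tableau Q records, in position (i, j), the step at which that cell was added to P.
  Insert 8 (step 1): P = [8];  Q = [1]
  Insert 1 (step 2): P = [1] / [8];  Q = [1] / [2]
  Insert 7 (step 3): P = [1, 7] / [8];  Q = [1, 3] / [2]
  Insert 4 (step 4): P = [1, 4] / [7] / [8];  Q = [1, 3] / [2] / [4]
  Insert 9 (step 5): P = [1, 4, 9] / [7] / [8];  Q = [1, 3, 5] / [2] / [4]
  Insert 5 (step 6): P = [1, 4, 5] / [7, 9] / [8];  Q = [1, 3, 5] / [2, 6] / [4]
  Insert 2 (step 7): P = [1, 2, 5] / [4, 9] / [7] / [8];  Q = [1, 3, 5] / [2, 6] / [4] / [7]
  Insert 3 (step 8): P = [1, 2, 3] / [4, 5] / [7, 9] / [8];  Q = [1, 3, 5] / [2, 6] / [4, 8] / [7]
  Insert 6 (step 9): P = [1, 2, 3, 6] / [4, 5] / [7, 9] / [8];  Q = [1, 3, 5, 9] / [2, 6] / [4, 8] / [7]
Final shape: (4, 2, 2, 1).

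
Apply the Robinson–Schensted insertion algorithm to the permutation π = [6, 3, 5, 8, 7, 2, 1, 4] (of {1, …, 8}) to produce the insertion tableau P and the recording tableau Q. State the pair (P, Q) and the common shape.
P = [1, 4, 7] / [2, 5] / [3, 8] / [6];  Q = [1, 3, 4] / [2, 5] / [6, 8] / [7];  common shape = (3, 2, 2, 1)

Row-insert the values π_1, π_2, … into P one at a time, bumping the leftmost entry strictly greater than the inserted value down to the next row. The recording tableau Q records, in position (i, j), the step at which that cell was added to P.
  Insert 6 (step 1): P = [6];  Q = [1]
  Insert 3 (step 2): P = [3] / [6];  Q = [1] / [2]
  Insert 5 (step 3): P = [3, 5] / [6];  Q = [1, 3] / [2]
  Insert 8 (step 4): P = [3, 5, 8] / [6];  Q = [1, 3, 4] / [2]
  Insert 7 (step 5): P = [3, 5, 7] / [6, 8];  Q = [1, 3, 4] / [2, 5]
  Insert 2 (step 6): P = [2, 5, 7] / [3, 8] / [6];  Q = [1, 3, 4] / [2, 5] / [6]
  Insert 1 (step 7): P = [1, 5, 7] / [2, 8] / [3] / [6];  Q = [1, 3, 4] / [2, 5] / [6] / [7]
  Insert 4 (step 8): P = [1, 4, 7] / [2, 5] / [3, 8] / [6];  Q = [1, 3, 4] / [2, 5] / [6, 8] / [7]
Final shape: (3, 2, 2, 1).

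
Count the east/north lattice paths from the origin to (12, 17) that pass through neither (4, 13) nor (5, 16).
Number of paths = 50631203

Inclusion–exclusion. Total paths: C(29, 12) = 51895935. Through P₁: C(17, 4)·C(12, 8) = 1178100. Through P₂: C(21, 5)·C(8, 7) = 162792. Since P₁ is strictly southwest of P₂, a monotone path through both must visit P₁ then P₂; paths through both = C(17, 4)·C(4, 1)·C(8, 7) = 76160. Avoid both = 51895935 − 1178100 − 162792 + 76160 = 50631203.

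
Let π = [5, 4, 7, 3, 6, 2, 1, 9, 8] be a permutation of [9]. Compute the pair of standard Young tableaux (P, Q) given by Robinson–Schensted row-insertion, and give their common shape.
P = [1, 6, 8] / [2, 7, 9] / [3] / [4] / [5];  Q = [1, 3, 8] / [2, 5, 9] / [4] / [6] / [7];  common shape = (3, 3, 1, 1, 1)

Row-insert the values π_1, π_2, … into P one at a time, bumping the leftmost entry strictly greater than the inserted value down to the next row. The recording tableau Q records, in position (i, j), the step at which that cell was added to P.
  Insert 5 (step 1): P = [5];  Q = [1]
  Insert 4 (step 2): P = [4] / [5];  Q = [1] / [2]
  Insert 7 (step 3): P = [4, 7] / [5];  Q = [1, 3] / [2]
  Insert 3 (step 4): P = [3, 7] / [4] / [5];  Q = [1, 3] / [2] / [4]
  Insert 6 (step 5): P = [3, 6] / [4, 7] / [5];  Q = [1, 3] / [2, 5] / [4]
  Insert 2 (step 6): P = [2, 6] / [3, 7] / [4] / [5];  Q = [1, 3] / [2, 5] / [4] / [6]
  Insert 1 (step 7): P = [1, 6] / [2, 7] / [3] / [4] / [5];  Q = [1, 3] / [2, 5] / [4] / [6] / [7]
  Insert 9 (step 8): P = [1, 6, 9] / [2, 7] / [3] / [4] / [5];  Q = [1, 3, 8] / [2, 5] / [4] / [6] / [7]
  Insert 8 (step 9): P = [1, 6, 8] / [2, 7, 9] / [3] / [4] / [5];  Q = [1, 3, 8] / [2, 5, 9] / [4] / [6] / [7]
Final shape: (3, 3, 1, 1, 1).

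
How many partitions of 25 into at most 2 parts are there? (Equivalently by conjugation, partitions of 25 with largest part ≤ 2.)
p(25, parts ≤ 2) = 13

Use the recurrence p(n, m) = p(n, m−1) + p(n−m, m): either the largest part is < m (count p(n, m−1)) or the largest part is exactly m (remove one copy of m, count p(n−m, m)). With p(0, ·) = 1 this gives p(25, parts ≤ 2) = 13. (By conjugating Young diagrams, this also counts partitions of 25 into at most 2 parts.)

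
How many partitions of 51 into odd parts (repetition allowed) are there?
p_odd(51) = 4097

Enumerate partitions using only odd parts via the recurrence o(n, m) = o(n, m−2) + o(n−m, m) over odd m, starting from the largest odd part ≤ n. This gives p_odd(51) = 4097. (Euler's theorem: equals the count of distinct-part partitions.)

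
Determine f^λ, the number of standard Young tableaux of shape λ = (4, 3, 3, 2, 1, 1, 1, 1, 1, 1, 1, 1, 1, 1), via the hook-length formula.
# SYT of shape (4, 3, 3, 2, 1, 1, 1, 1, 1, 1, 1, 1, 1, 1) = 12552540

Hook-length formula: f^λ = n! / Π hook(c), product over all cells c of the Young diagram. For λ = (4, 3, 3, 2, 1, 1, 1, 1, 1, 1, 1, 1, 1, 1), n = 22 boxes. Hook lengths by row (left-to-right, top-to-bottom): [17, 6, 4, 1]; [15, 4, 2]; [14, 3, 1]; [12, 1]; [10]; [9]; [8]; [7]; [6]; [5]; [4]; [3]; [2]; [1]. Product of hooks = 89543688192000. So f^λ = 22! / 89543688192000 = 1124000727777607680000 / 89543688192000 = 12552540.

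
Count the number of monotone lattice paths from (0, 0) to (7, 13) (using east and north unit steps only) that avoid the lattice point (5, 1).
Number of paths = 76974

Total paths from (0, 0) to (7, 13): C(20, 7) = 77520. Paths through (5, 1): (paths (0, 0) → (5, 1)) × (paths (5, 1) → (7, 13)) = C(6, 5) · C(14, 2) = 6 · 91 = 546. Avoidance count = 77520 − 546 = 76974.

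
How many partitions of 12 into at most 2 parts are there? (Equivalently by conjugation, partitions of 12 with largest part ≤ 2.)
p(12, parts ≤ 2) = 7

Partitions of 12 with all parts ≤ 2: 2+2+2+2+2+2, 2+2+2+2+2+1+1, 2+2+2+2+1+1+1+1, 2+2+2+1+1+1+1+1+1, 2+2+1+1+1+1+1+1+1+1, 2+1+1+1+1+1+1+1+1+1+1, 1+1+1+1+1+1+1+1+1+1+1+1. Count = 7.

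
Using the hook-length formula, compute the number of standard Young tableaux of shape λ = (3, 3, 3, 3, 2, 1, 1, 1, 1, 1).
# SYT of shape (3, 3, 3, 3, 2, 1, 1, 1, 1, 1) = 1410864

Hook-length formula: f^λ = n! / Π hook(c), product over all cells c of the Young diagram. For λ = (3, 3, 3, 3, 2, 1, 1, 1, 1, 1), n = 19 boxes. Hook lengths by row (left-to-right, top-to-bottom): [12, 6, 4]; [11, 5, 3]; [10, 4, 2]; [9, 3, 1]; [7, 1]; [5]; [4]; [3]; [2]; [1]. Product of hooks = 86220288000. So f^λ = 19! / 86220288000 = 121645100408832000 / 86220288000 = 1410864.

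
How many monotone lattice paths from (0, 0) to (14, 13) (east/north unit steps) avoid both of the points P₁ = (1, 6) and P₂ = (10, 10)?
Number of paths = 13224375

Inclusion–exclusion. Total paths: C(27, 14) = 20058300. Through P₁: C(7, 1)·C(20, 13) = 542640. Through P₂: C(20, 10)·C(7, 4) = 6466460. Since P₁ is strictly southwest of P₂, a monotone path through both must visit P₁ then P₂; paths through both = C(7, 1)·C(13, 9)·C(7, 4) = 175175. Avoid both = 20058300 − 542640 − 6466460 + 175175 = 13224375.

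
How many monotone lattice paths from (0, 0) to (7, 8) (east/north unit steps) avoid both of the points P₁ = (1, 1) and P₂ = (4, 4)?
Number of paths = 1953

Inclusion–exclusion. Total paths: C(15, 7) = 6435. Through P₁: C(2, 1)·C(13, 6) = 3432. Through P₂: C(8, 4)·C(7, 3) = 2450. Since P₁ is strictly southwest of P₂, a monotone path through both must visit P₁ then P₂; paths through both = C(2, 1)·C(6, 3)·C(7, 3) = 1400. Avoid both = 6435 − 3432 − 2450 + 1400 = 1953.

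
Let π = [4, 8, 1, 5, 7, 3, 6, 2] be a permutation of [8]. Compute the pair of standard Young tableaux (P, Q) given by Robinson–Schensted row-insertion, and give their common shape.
P = [1, 2, 6] / [3, 5, 7] / [4] / [8];  Q = [1, 2, 5] / [3, 4, 7] / [6] / [8];  common shape = (3, 3, 1, 1)

Row-insert the values π_1, π_2, … into P one at a time, bumping the leftmost entry strictly greater than the inserted value down to the next row. The recording tableau Q records, in position (i, j), the step at which that cell was added to P.
  Insert 4 (step 1): P = [4];  Q = [1]
  Insert 8 (step 2): P = [4, 8];  Q = [1, 2]
  Insert 1 (step 3): P = [1, 8] / [4];  Q = [1, 2] / [3]
  Insert 5 (step 4): P = [1, 5] / [4, 8];  Q = [1, 2] / [3, 4]
  Insert 7 (step 5): P = [1, 5, 7] / [4, 8];  Q = [1, 2, 5] / [3, 4]
  Insert 3 (step 6): P = [1, 3, 7] / [4, 5] / [8];  Q = [1, 2, 5] / [3, 4] / [6]
  Insert 6 (step 7): P = [1, 3, 6] / [4, 5, 7] / [8];  Q = [1, 2, 5] / [3, 4, 7] / [6]
  Insert 2 (step 8): P = [1, 2, 6] / [3, 5, 7] / [4] / [8];  Q = [1, 2, 5] / [3, 4, 7] / [6] / [8]
Final shape: (3, 3, 1, 1).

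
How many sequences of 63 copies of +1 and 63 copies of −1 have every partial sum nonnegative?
C_63 = 94295850558771979787935384946380125

These ballot sequences are counted by the Catalan number C_n = (1/(n + 1)) · C(2n, n). For n = 63: C_63 = (1/64) · C(126, 63) = 6034934435761406706427864636568328000/64 = 94295850558771979787935384946380125.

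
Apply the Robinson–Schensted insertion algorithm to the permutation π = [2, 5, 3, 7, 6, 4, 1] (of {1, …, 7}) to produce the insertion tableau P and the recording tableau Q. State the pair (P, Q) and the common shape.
P = [1, 3, 4] / [2, 6] / [5] / [7];  Q = [1, 2, 4] / [3, 5] / [6] / [7];  common shape = (3, 2, 1, 1)

Row-insert the values π_1, π_2, … into P one at a time, bumping the leftmost entry strictly greater than the inserted value down to the next row. The recording tableau Q records, in position (i, j), the step at which that cell was added to P.
  Insert 2 (step 1): P = [2];  Q = [1]
  Insert 5 (step 2): P = [2, 5];  Q = [1, 2]
  Insert 3 (step 3): P = [2, 3] / [5];  Q = [1, 2] / [3]
  Insert 7 (step 4): P = [2, 3, 7] / [5];  Q = [1, 2, 4] / [3]
  Insert 6 (step 5): P = [2, 3, 6] / [5, 7];  Q = [1, 2, 4] / [3, 5]
  Insert 4 (step 6): P = [2, 3, 4] / [5, 6] / [7];  Q = [1, 2, 4] / [3, 5] / [6]
  Insert 1 (step 7): P = [1, 3, 4] / [2, 6] / [5] / [7];  Q = [1, 2, 4] / [3, 5] / [6] / [7]
Final shape: (3, 2, 1, 1).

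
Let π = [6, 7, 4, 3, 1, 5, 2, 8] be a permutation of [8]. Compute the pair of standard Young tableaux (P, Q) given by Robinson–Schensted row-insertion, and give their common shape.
P = [1, 2, 8] / [3, 5] / [4, 7] / [6];  Q = [1, 2, 8] / [3, 6] / [4, 7] / [5];  common shape = (3, 2, 2, 1)

Row-insert the values π_1, π_2, … into P one at a time, bumping the leftmost entry strictly greater than the inserted value down to the next row. The recording tableau Q records, in position (i, j), the step at which that cell was added to P.
  Insert 6 (step 1): P = [6];  Q = [1]
  Insert 7 (step 2): P = [6, 7];  Q = [1, 2]
  Insert 4 (step 3): P = [4, 7] / [6];  Q = [1, 2] / [3]
  Insert 3 (step 4): P = [3, 7] / [4] / [6];  Q = [1, 2] / [3] / [4]
  Insert 1 (step 5): P = [1, 7] / [3] / [4] / [6];  Q = [1, 2] / [3] / [4] / [5]
  Insert 5 (step 6): P = [1, 5] / [3, 7] / [4] / [6];  Q = [1, 2] / [3, 6] / [4] / [5]
  Insert 2 (step 7): P = [1, 2] / [3, 5] / [4, 7] / [6];  Q = [1, 2] / [3, 6] / [4, 7] / [5]
  Insert 8 (step 8): P = [1, 2, 8] / [3, 5] / [4, 7] / [6];  Q = [1, 2, 8] / [3, 6] / [4, 7] / [5]
Final shape: (3, 2, 2, 1).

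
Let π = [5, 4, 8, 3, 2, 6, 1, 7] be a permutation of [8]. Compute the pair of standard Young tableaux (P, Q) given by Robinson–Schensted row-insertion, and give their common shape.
P = [1, 6, 7] / [2, 8] / [3] / [4] / [5];  Q = [1, 3, 8] / [2, 6] / [4] / [5] / [7];  common shape = (3, 2, 1, 1, 1)

Row-insert the values π_1, π_2, … into P one at a time, bumping the leftmost entry strictly greater than the inserted value down to the next row. The recording tableau Q records, in position (i, j), the step at which that cell was added to P.
  Insert 5 (step 1): P = [5];  Q = [1]
  Insert 4 (step 2): P = [4] / [5];  Q = [1] / [2]
  Insert 8 (step 3): P = [4, 8] / [5];  Q = [1, 3] / [2]
  Insert 3 (step 4): P = [3, 8] / [4] / [5];  Q = [1, 3] / [2] / [4]
  Insert 2 (step 5): P = [2, 8] / [3] / [4] / [5];  Q = [1, 3] / [2] / [4] / [5]
  Insert 6 (step 6): P = [2, 6] / [3, 8] / [4] / [5];  Q = [1, 3] / [2, 6] / [4] / [5]
  Insert 1 (step 7): P = [1, 6] / [2, 8] / [3] / [4] / [5];  Q = [1, 3] / [2, 6] / [4] / [5] / [7]
  Insert 7 (step 8): P = [1, 6, 7] / [2, 8] / [3] / [4] / [5];  Q = [1, 3, 8] / [2, 6] / [4] / [5] / [7]
Final shape: (3, 2, 1, 1, 1).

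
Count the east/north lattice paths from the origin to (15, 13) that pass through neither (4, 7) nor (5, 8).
Number of paths = 31475199

Inclusion–exclusion. Total paths: C(28, 15) = 37442160. Through P₁: C(11, 4)·C(17, 11) = 4084080. Through P₂: C(13, 5)·C(15, 10) = 3864861. Since P₁ is strictly southwest of P₂, a monotone path through both must visit P₁ then P₂; paths through both = C(11, 4)·C(2, 1)·C(15, 10) = 1981980. Avoid both = 37442160 − 4084080 − 3864861 + 1981980 = 31475199.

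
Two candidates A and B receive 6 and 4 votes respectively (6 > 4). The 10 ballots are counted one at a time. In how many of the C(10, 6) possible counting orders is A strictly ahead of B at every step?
Strict-lead orderings = 42

Total orderings of the 10 votes with 6 for A: C(10, 6) = 210. By the Bertrand ballot formula (Cycle Lemma / reflection principle), the number of orderings in which A is strictly ahead of B throughout is (p − q)/(p + q) · C(p + q, p) = (6 − 4)/(6 + 4) · 210 = 42.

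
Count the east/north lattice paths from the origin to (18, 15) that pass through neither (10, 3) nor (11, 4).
Number of paths = 975894468

Inclusion–exclusion. Total paths: C(33, 18) = 1037158320. Through P₁: C(13, 10)·C(20, 8) = 36027420. Through P₂: C(15, 11)·C(18, 7) = 43439760. Since P₁ is strictly southwest of P₂, a monotone path through both must visit P₁ then P₂; paths through both = C(13, 10)·C(2, 1)·C(18, 7) = 18203328. Avoid both = 1037158320 − 36027420 − 43439760 + 18203328 = 975894468.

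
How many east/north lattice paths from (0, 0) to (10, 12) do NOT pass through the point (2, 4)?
Number of paths = 453596

Total paths from (0, 0) to (10, 12): C(22, 10) = 646646. Paths through (2, 4): (paths (0, 0) → (2, 4)) × (paths (2, 4) → (10, 12)) = C(6, 2) · C(16, 8) = 15 · 12870 = 193050. Avoidance count = 646646 − 193050 = 453596.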